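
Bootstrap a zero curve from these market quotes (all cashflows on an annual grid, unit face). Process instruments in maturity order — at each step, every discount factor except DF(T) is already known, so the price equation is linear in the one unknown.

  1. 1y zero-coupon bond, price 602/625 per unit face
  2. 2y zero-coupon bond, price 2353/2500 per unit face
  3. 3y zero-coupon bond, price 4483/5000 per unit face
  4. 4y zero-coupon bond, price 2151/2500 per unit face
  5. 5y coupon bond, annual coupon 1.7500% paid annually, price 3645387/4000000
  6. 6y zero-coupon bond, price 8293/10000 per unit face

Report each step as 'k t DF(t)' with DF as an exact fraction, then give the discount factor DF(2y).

step 1 [1y] zero: DF = P = 602/625 ≈ 0.963200
step 2 [2y] zero: DF = P = 2353/2500 ≈ 0.941200
step 3 [3y] zero: DF = P = 4483/5000 ≈ 0.896600
step 4 [4y] zero: DF = P = 2151/2500 ≈ 0.860400
step 5 [5y] bond c/1=7/400: DF=(3645387/4000000 − 7/400·(0.963200+0.941200+0.896600+0.860400))/(1+7/400) = 8327/10000 ≈ 0.832700
step 6 [6y] zero: DF = P = 8293/10000 ≈ 0.829300

1 1 602/625
2 2 2353/2500
3 3 4483/5000
4 4 2151/2500
5 5 8327/10000
6 6 8293/10000
DF(2y) = 2353/2500 ≈ 0.941200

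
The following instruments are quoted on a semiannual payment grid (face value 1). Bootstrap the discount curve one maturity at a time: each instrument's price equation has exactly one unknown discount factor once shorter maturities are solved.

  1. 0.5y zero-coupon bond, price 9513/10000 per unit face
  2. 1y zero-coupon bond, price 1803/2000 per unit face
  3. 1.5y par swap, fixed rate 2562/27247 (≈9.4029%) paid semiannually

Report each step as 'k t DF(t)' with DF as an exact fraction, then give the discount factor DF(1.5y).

step 1 [0.5y] zero: DF = P = 9513/10000 ≈ 0.951300
step 2 [1y] zero: DF = P = 1803/2000 ≈ 0.901500
step 3 [1.5y] swap r/2=1281/27247: DF=(1 − 1281/27247·(0.951300+0.901500))/(1+1281/27247) = 8719/10000 ≈ 0.871900

1 1/2 9513/10000
2 1 1803/2000
3 3/2 8719/10000
DF(1.5y) = 8719/10000 ≈ 0.871900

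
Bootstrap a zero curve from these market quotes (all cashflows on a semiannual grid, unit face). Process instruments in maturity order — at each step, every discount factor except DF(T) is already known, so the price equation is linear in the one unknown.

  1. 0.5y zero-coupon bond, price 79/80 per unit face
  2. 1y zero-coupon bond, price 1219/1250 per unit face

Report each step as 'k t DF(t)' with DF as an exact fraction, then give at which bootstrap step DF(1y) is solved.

1 1/2 79/80
2 1 1219/1250
DF(1y) is solved at step 2

step 1 [0.5y] zero: DF = P = 79/80 ≈ 0.987500
step 2 [1y] zero: DF = P = 1219/1250 ≈ 0.975200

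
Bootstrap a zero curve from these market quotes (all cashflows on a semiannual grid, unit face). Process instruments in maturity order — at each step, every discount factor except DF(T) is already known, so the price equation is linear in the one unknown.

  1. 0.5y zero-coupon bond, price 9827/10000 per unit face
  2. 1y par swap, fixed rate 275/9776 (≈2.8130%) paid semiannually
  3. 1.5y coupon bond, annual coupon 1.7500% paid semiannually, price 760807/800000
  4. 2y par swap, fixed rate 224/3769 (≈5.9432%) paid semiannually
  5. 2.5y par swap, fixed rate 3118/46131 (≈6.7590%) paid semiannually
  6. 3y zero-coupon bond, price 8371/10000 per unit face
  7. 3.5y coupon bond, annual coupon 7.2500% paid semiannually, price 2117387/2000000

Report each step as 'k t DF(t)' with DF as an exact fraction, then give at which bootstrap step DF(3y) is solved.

1 1/2 9827/10000
2 1 389/400
3 3/2 4629/5000
4 2 111/125
5 5/2 8441/10000
6 3 8371/10000
7 7/2 831/1000
DF(3y) is solved at step 6

step 1 [0.5y] zero: DF = P = 9827/10000 ≈ 0.982700
step 2 [1y] swap r/2=275/19552: DF=(1 − 275/19552·(0.982700))/(1+275/19552) = 389/400 ≈ 0.972500
step 3 [1.5y] bond c/2=7/800: DF=(760807/800000 − 7/800·(0.982700+0.972500))/(1+7/800) = 4629/5000 ≈ 0.925800
step 4 [2y] swap r/2=112/3769: DF=(1 − 112/3769·(0.982700+0.972500+0.925800))/(1+112/3769) = 111/125 ≈ 0.888000
step 5 [2.5y] swap r/2=1559/46131: DF=(1 − 1559/46131·(0.982700+0.972500+0.925800+0.888000))/(1+1559/46131) = 8441/10000 ≈ 0.844100
step 6 [3y] zero: DF = P = 8371/10000 ≈ 0.837100
step 7 [3.5y] bond c/2=29/800: DF=(2117387/2000000 − 29/800·(0.982700+0.972500+0.925800+0.888000+0.844100+0.837100))/(1+29/800) = 831/1000 ≈ 0.831000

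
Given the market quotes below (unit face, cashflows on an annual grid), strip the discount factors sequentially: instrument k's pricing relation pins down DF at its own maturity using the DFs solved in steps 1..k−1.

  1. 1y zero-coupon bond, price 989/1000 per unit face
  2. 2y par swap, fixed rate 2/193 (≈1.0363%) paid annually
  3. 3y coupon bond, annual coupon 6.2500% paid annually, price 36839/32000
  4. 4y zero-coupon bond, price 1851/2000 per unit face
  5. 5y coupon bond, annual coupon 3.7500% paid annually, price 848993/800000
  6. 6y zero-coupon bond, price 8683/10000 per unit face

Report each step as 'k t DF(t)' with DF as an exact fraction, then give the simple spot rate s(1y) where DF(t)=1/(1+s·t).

1 1 989/1000
2 2 2449/2500
3 3 9677/10000
4 4 1851/2000
5 5 8833/10000
6 6 8683/10000
s(1y) = (1/(989/1000) − 1)/(1) = 11/989 ≈ 1.1122%

step 1 [1y] zero: DF = P = 989/1000 ≈ 0.989000
step 2 [2y] swap r/1=2/193: DF=(1 − 2/193·(0.989000))/(1+2/193) = 2449/2500 ≈ 0.979600
step 3 [3y] bond c/1=1/16: DF=(36839/32000 − 1/16·(0.989000+0.979600))/(1+1/16) = 9677/10000 ≈ 0.967700
step 4 [4y] zero: DF = P = 1851/2000 ≈ 0.925500
step 5 [5y] bond c/1=3/80: DF=(848993/800000 − 3/80·(0.989000+0.979600+0.967700+0.925500))/(1+3/80) = 8833/10000 ≈ 0.883300
step 6 [6y] zero: DF = P = 8683/10000 ≈ 0.868300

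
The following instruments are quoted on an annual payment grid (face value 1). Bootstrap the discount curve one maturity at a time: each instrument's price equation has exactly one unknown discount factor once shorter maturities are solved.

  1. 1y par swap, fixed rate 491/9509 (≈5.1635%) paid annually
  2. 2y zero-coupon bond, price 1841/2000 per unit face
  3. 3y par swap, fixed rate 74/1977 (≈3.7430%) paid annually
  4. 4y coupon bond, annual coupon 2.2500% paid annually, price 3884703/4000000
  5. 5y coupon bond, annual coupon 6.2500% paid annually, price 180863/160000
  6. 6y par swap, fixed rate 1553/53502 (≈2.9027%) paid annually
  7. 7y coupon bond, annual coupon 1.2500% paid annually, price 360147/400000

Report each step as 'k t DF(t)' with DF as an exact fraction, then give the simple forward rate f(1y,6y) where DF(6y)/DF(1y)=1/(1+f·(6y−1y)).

1 1 9509/10000
2 2 1841/2000
3 3 2241/2500
4 4 8889/10000
5 5 1061/1250
6 6 8447/10000
7 7 1029/1250
f(1y,6y) = ((9509/10000)/(8447/10000) − 1)/(5) = 1062/42235 ≈ 2.5145%

step 1 [1y] swap r/1=491/9509: DF=(1 − 491/9509·(0))/(1+491/9509) = 9509/10000 ≈ 0.950900
step 2 [2y] zero: DF = P = 1841/2000 ≈ 0.920500
step 3 [3y] swap r/1=74/1977: DF=(1 − 74/1977·(0.950900+0.920500))/(1+74/1977) = 2241/2500 ≈ 0.896400
step 4 [4y] bond c/1=9/400: DF=(3884703/4000000 − 9/400·(0.950900+0.920500+0.896400))/(1+9/400) = 8889/10000 ≈ 0.888900
step 5 [5y] bond c/1=1/16: DF=(180863/160000 − 1/16·(0.950900+0.920500+0.896400+0.888900))/(1+1/16) = 1061/1250 ≈ 0.848800
step 6 [6y] swap r/1=1553/53502: DF=(1 − 1553/53502·(0.950900+0.920500+0.896400+0.888900+0.848800))/(1+1553/53502) = 8447/10000 ≈ 0.844700
step 7 [7y] bond c/1=1/80: DF=(360147/400000 − 1/80·(0.950900+0.920500+0.896400+0.888900+0.848800+0.844700))/(1+1/80) = 1029/1250 ≈ 0.823200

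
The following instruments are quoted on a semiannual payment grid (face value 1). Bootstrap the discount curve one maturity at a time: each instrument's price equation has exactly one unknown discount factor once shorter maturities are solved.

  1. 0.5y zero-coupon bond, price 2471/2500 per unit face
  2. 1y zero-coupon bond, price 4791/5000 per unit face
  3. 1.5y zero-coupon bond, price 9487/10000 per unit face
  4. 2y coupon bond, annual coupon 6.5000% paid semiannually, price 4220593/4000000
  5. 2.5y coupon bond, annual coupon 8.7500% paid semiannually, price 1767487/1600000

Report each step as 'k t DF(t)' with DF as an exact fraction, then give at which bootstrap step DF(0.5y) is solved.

1 1/2 2471/2500
2 1 4791/5000
3 3/2 9487/10000
4 2 2327/2500
5 5/2 449/500
DF(0.5y) is solved at step 1

step 1 [0.5y] zero: DF = P = 2471/2500 ≈ 0.988400
step 2 [1y] zero: DF = P = 4791/5000 ≈ 0.958200
step 3 [1.5y] zero: DF = P = 9487/10000 ≈ 0.948700
step 4 [2y] bond c/2=13/400: DF=(4220593/4000000 − 13/400·(0.988400+0.958200+0.948700))/(1+13/400) = 2327/2500 ≈ 0.930800
step 5 [2.5y] bond c/2=7/160: DF=(1767487/1600000 − 7/160·(0.988400+0.958200+0.948700+0.930800))/(1+7/160) = 449/500 ≈ 0.898000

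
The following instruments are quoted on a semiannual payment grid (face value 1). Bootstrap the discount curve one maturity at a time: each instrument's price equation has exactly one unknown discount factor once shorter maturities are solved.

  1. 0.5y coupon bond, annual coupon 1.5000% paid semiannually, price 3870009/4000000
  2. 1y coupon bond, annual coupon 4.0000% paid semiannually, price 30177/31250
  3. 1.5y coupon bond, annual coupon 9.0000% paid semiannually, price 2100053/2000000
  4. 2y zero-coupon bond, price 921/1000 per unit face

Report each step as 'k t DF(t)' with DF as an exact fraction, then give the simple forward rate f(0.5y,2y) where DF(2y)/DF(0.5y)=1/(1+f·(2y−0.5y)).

step 1 [0.5y] bond c/2=3/400: DF=(3870009/4000000 − 3/400·(0))/(1+3/400) = 9603/10000 ≈ 0.960300
step 2 [1y] bond c/2=1/50: DF=(30177/31250 − 1/50·(0.960300))/(1+1/50) = 9279/10000 ≈ 0.927900
step 3 [1.5y] bond c/2=9/200: DF=(2100053/2000000 − 9/200·(0.960300+0.927900))/(1+9/200) = 1847/2000 ≈ 0.923500
step 4 [2y] zero: DF = P = 921/1000 ≈ 0.921000

1 1/2 9603/10000
2 1 9279/10000
3 3/2 1847/2000
4 2 921/1000
f(0.5y,2y) = ((9603/10000)/(921/1000) − 1)/(3/2) = 131/4605 ≈ 2.8447%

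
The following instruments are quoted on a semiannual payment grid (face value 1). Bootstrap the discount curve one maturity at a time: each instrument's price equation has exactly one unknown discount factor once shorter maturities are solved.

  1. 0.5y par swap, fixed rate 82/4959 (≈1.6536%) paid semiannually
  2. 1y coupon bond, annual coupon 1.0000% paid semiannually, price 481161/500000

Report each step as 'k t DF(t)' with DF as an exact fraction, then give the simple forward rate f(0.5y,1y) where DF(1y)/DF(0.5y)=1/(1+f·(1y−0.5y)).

1 1/2 4959/5000
2 1 4763/5000
f(0.5y,1y) = ((4959/5000)/(4763/5000) − 1)/(1/2) = 392/4763 ≈ 8.2301%

step 1 [0.5y] swap r/2=41/4959: DF=(1 − 41/4959·(0))/(1+41/4959) = 4959/5000 ≈ 0.991800
step 2 [1y] bond c/2=1/200: DF=(481161/500000 − 1/200·(0.991800))/(1+1/200) = 4763/5000 ≈ 0.952600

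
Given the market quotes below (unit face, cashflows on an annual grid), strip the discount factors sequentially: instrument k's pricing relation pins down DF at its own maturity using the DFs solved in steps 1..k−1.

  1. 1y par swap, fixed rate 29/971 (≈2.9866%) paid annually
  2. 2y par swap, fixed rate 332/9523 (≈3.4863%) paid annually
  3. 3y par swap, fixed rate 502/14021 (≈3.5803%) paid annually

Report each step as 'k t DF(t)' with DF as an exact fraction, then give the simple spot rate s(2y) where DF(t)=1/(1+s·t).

1 1 971/1000
2 2 1167/1250
3 3 2249/2500
s(2y) = (1/(1167/1250) − 1)/(2) = 83/2334 ≈ 3.5561%

step 1 [1y] swap r/1=29/971: DF=(1 − 29/971·(0))/(1+29/971) = 971/1000 ≈ 0.971000
step 2 [2y] swap r/1=332/9523: DF=(1 − 332/9523·(0.971000))/(1+332/9523) = 1167/1250 ≈ 0.933600
step 3 [3y] swap r/1=502/14021: DF=(1 − 502/14021·(0.971000+0.933600))/(1+502/14021) = 2249/2500 ≈ 0.899600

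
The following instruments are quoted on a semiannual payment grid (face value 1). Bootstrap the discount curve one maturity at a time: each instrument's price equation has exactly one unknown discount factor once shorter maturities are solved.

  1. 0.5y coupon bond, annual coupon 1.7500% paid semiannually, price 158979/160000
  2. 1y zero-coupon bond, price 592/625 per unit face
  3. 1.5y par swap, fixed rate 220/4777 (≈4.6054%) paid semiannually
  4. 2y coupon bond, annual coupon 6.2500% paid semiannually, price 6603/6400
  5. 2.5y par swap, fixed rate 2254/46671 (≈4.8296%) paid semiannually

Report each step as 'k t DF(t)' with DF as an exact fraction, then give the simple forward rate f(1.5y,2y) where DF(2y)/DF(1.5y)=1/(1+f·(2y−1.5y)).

1 1/2 197/200
2 1 592/625
3 3/2 467/500
4 2 571/625
5 5/2 8873/10000
f(1.5y,2y) = ((467/500)/(571/625) − 1)/(1/2) = 51/1142 ≈ 4.4658%

step 1 [0.5y] bond c/2=7/800: DF=(158979/160000 − 7/800·(0))/(1+7/800) = 197/200 ≈ 0.985000
step 2 [1y] zero: DF = P = 592/625 ≈ 0.947200
step 3 [1.5y] swap r/2=110/4777: DF=(1 − 110/4777·(0.985000+0.947200))/(1+110/4777) = 467/500 ≈ 0.934000
step 4 [2y] bond c/2=1/32: DF=(6603/6400 − 1/32·(0.985000+0.947200+0.934000))/(1+1/32) = 571/625 ≈ 0.913600
step 5 [2.5y] swap r/2=1127/46671: DF=(1 − 1127/46671·(0.985000+0.947200+0.934000+0.913600))/(1+1127/46671) = 8873/10000 ≈ 0.887300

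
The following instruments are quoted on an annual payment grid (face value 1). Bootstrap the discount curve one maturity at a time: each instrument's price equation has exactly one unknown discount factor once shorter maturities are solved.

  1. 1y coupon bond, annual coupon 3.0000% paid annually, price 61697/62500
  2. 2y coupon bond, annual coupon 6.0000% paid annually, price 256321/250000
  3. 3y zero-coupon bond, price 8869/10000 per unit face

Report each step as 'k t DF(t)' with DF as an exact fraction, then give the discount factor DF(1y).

step 1 [1y] bond c/1=3/100: DF=(61697/62500 − 3/100·(0))/(1+3/100) = 599/625 ≈ 0.958400
step 2 [2y] bond c/1=3/50: DF=(256321/250000 − 3/50·(0.958400))/(1+3/50) = 913/1000 ≈ 0.913000
step 3 [3y] zero: DF = P = 8869/10000 ≈ 0.886900

1 1 599/625
2 2 913/1000
3 3 8869/10000
DF(1y) = 599/625 ≈ 0.958400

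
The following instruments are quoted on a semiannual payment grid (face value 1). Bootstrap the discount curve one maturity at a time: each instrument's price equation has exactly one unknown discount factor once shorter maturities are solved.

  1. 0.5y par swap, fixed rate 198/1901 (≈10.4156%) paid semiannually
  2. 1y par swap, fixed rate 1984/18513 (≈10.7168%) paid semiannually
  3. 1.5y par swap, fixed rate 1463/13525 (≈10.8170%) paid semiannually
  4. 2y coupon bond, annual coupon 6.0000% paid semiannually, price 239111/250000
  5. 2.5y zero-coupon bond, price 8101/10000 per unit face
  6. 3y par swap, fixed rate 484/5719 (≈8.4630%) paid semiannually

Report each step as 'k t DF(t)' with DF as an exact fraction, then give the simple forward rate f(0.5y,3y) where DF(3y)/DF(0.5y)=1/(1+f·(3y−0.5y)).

1 1/2 1901/2000
2 1 563/625
3 3/2 8537/10000
4 2 4249/5000
5 5/2 8101/10000
6 3 3911/5000
f(0.5y,3y) = ((1901/2000)/(3911/5000) − 1)/(5/2) = 1683/19555 ≈ 8.6065%

step 1 [0.5y] swap r/2=99/1901: DF=(1 − 99/1901·(0))/(1+99/1901) = 1901/2000 ≈ 0.950500
step 2 [1y] swap r/2=992/18513: DF=(1 − 992/18513·(0.950500))/(1+992/18513) = 563/625 ≈ 0.900800
step 3 [1.5y] swap r/2=1463/27050: DF=(1 − 1463/27050·(0.950500+0.900800))/(1+1463/27050) = 8537/10000 ≈ 0.853700
step 4 [2y] bond c/2=3/100: DF=(239111/250000 − 3/100·(0.950500+0.900800+0.853700))/(1+3/100) = 4249/5000 ≈ 0.849800
step 5 [2.5y] zero: DF = P = 8101/10000 ≈ 0.810100
step 6 [3y] swap r/2=242/5719: DF=(1 − 242/5719·(0.950500+0.900800+0.853700+0.849800+0.810100))/(1+242/5719) = 3911/5000 ≈ 0.782200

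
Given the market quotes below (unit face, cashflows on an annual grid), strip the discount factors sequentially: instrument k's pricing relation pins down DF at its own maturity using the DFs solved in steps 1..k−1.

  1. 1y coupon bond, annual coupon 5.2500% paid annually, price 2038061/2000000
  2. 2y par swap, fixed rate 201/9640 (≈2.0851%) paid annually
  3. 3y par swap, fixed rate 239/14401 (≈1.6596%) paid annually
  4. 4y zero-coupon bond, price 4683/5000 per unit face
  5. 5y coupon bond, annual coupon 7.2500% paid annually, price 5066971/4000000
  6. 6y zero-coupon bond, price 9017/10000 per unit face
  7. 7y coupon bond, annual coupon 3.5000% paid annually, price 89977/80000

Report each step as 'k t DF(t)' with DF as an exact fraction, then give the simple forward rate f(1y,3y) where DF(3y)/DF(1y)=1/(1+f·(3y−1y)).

step 1 [1y] bond c/1=21/400: DF=(2038061/2000000 − 21/400·(0))/(1+21/400) = 4841/5000 ≈ 0.968200
step 2 [2y] swap r/1=201/9640: DF=(1 − 201/9640·(0.968200))/(1+201/9640) = 4799/5000 ≈ 0.959800
step 3 [3y] swap r/1=239/14401: DF=(1 − 239/14401·(0.968200+0.959800))/(1+239/14401) = 4761/5000 ≈ 0.952200
step 4 [4y] zero: DF = P = 4683/5000 ≈ 0.936600
step 5 [5y] bond c/1=29/400: DF=(5066971/4000000 − 29/400·(0.968200+0.959800+0.952200+0.936600))/(1+29/400) = 9231/10000 ≈ 0.923100
step 6 [6y] zero: DF = P = 9017/10000 ≈ 0.901700
step 7 [7y] bond c/1=7/200: DF=(89977/80000 − 7/200·(0.968200+0.959800+0.952200+0.936600+0.923100+0.901700))/(1+7/200) = 8959/10000 ≈ 0.895900

1 1 4841/5000
2 2 4799/5000
3 3 4761/5000
4 4 4683/5000
5 5 9231/10000
6 6 9017/10000
7 7 8959/10000
f(1y,3y) = ((4841/5000)/(4761/5000) − 1)/(2) = 40/4761 ≈ 0.8402%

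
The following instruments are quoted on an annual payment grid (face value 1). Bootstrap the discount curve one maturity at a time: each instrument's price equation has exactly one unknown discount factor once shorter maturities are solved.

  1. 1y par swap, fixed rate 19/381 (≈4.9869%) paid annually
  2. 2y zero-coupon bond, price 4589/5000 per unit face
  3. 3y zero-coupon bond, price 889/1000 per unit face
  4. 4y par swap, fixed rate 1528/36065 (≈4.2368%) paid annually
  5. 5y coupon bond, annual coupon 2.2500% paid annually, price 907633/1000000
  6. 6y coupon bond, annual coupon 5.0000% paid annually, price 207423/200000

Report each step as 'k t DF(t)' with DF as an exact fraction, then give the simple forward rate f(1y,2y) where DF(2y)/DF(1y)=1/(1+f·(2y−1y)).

step 1 [1y] swap r/1=19/381: DF=(1 − 19/381·(0))/(1+19/381) = 381/400 ≈ 0.952500
step 2 [2y] zero: DF = P = 4589/5000 ≈ 0.917800
step 3 [3y] zero: DF = P = 889/1000 ≈ 0.889000
step 4 [4y] swap r/1=1528/36065: DF=(1 − 1528/36065·(0.952500+0.917800+0.889000))/(1+1528/36065) = 1059/1250 ≈ 0.847200
step 5 [5y] bond c/1=9/400: DF=(907633/1000000 − 9/400·(0.952500+0.917800+0.889000+0.847200))/(1+9/400) = 8083/10000 ≈ 0.808300
step 6 [6y] bond c/1=1/20: DF=(207423/200000 − 1/20·(0.952500+0.917800+0.889000+0.847200+0.808300))/(1+1/20) = 311/400 ≈ 0.777500

1 1 381/400
2 2 4589/5000
3 3 889/1000
4 4 1059/1250
5 5 8083/10000
6 6 311/400
f(1y,2y) = ((381/400)/(4589/5000) − 1)/(1) = 347/9178 ≈ 3.7808%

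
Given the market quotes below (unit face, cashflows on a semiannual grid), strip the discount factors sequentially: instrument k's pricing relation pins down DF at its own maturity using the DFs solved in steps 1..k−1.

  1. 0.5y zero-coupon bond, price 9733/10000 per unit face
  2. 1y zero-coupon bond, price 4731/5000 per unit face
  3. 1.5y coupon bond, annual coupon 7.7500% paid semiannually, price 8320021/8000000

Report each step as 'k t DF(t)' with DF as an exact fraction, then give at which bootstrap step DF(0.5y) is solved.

1 1/2 9733/10000
2 1 4731/5000
3 3/2 581/625
DF(0.5y) is solved at step 1

step 1 [0.5y] zero: DF = P = 9733/10000 ≈ 0.973300
step 2 [1y] zero: DF = P = 4731/5000 ≈ 0.946200
step 3 [1.5y] bond c/2=31/800: DF=(8320021/8000000 − 31/800·(0.973300+0.946200))/(1+31/800) = 581/625 ≈ 0.929600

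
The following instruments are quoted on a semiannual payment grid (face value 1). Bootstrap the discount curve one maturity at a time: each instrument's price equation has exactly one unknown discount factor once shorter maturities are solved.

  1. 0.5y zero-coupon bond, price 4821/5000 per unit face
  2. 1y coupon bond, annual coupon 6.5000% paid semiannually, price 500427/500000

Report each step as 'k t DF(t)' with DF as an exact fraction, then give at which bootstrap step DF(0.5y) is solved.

step 1 [0.5y] zero: DF = P = 4821/5000 ≈ 0.964200
step 2 [1y] bond c/2=13/400: DF=(500427/500000 − 13/400·(0.964200))/(1+13/400) = 939/1000 ≈ 0.939000

1 1/2 4821/5000
2 1 939/1000
DF(0.5y) is solved at step 1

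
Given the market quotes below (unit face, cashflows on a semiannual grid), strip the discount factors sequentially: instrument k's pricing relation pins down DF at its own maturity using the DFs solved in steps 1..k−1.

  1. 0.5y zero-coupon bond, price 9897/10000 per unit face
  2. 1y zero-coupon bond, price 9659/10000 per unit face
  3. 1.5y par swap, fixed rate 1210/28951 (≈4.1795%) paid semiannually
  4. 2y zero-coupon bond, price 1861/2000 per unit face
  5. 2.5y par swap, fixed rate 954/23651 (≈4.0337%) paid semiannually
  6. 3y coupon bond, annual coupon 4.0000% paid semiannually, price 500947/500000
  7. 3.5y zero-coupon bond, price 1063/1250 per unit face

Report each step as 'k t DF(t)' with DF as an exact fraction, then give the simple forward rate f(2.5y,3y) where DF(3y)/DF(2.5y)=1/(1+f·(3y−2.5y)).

step 1 [0.5y] zero: DF = P = 9897/10000 ≈ 0.989700
step 2 [1y] zero: DF = P = 9659/10000 ≈ 0.965900
step 3 [1.5y] swap r/2=605/28951: DF=(1 − 605/28951·(0.989700+0.965900))/(1+605/28951) = 1879/2000 ≈ 0.939500
step 4 [2y] zero: DF = P = 1861/2000 ≈ 0.930500
step 5 [2.5y] swap r/2=477/23651: DF=(1 − 477/23651·(0.989700+0.965900+0.939500+0.930500))/(1+477/23651) = 4523/5000 ≈ 0.904600
step 6 [3y] bond c/2=1/50: DF=(500947/500000 − 1/50·(0.989700+0.965900+0.939500+0.930500+0.904600))/(1+1/50) = 1779/2000 ≈ 0.889500
step 7 [3.5y] zero: DF = P = 1063/1250 ≈ 0.850400

1 1/2 9897/10000
2 1 9659/10000
3 3/2 1879/2000
4 2 1861/2000
5 5/2 4523/5000
6 3 1779/2000
7 7/2 1063/1250
f(2.5y,3y) = ((4523/5000)/(1779/2000) − 1)/(1/2) = 302/8895 ≈ 3.3952%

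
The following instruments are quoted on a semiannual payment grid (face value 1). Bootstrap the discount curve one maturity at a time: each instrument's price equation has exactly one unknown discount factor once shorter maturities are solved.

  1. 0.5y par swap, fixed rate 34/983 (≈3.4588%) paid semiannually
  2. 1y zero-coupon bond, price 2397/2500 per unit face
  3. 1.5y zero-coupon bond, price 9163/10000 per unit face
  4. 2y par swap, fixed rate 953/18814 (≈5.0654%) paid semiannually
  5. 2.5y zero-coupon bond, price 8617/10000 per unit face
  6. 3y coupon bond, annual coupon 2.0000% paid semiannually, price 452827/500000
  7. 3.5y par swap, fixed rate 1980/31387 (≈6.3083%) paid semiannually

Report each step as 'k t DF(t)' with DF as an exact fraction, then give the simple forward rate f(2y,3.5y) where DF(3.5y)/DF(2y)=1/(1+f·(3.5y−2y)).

1 1/2 983/1000
2 1 2397/2500
3 3/2 9163/10000
4 2 9047/10000
5 5/2 8617/10000
6 3 8509/10000
7 7/2 401/500
f(2y,3.5y) = ((9047/10000)/(401/500) − 1)/(3/2) = 1027/12030 ≈ 8.5370%

step 1 [0.5y] swap r/2=17/983: DF=(1 − 17/983·(0))/(1+17/983) = 983/1000 ≈ 0.983000
step 2 [1y] zero: DF = P = 2397/2500 ≈ 0.958800
step 3 [1.5y] zero: DF = P = 9163/10000 ≈ 0.916300
step 4 [2y] swap r/2=953/37628: DF=(1 − 953/37628·(0.983000+0.958800+0.916300))/(1+953/37628) = 9047/10000 ≈ 0.904700
step 5 [2.5y] zero: DF = P = 8617/10000 ≈ 0.861700
step 6 [3y] bond c/2=1/100: DF=(452827/500000 − 1/100·(0.983000+0.958800+0.916300+0.904700+0.861700))/(1+1/100) = 8509/10000 ≈ 0.850900
step 7 [3.5y] swap r/2=990/31387: DF=(1 − 990/31387·(0.983000+0.958800+0.916300+0.904700+0.861700+0.850900))/(1+990/31387) = 401/500 ≈ 0.802000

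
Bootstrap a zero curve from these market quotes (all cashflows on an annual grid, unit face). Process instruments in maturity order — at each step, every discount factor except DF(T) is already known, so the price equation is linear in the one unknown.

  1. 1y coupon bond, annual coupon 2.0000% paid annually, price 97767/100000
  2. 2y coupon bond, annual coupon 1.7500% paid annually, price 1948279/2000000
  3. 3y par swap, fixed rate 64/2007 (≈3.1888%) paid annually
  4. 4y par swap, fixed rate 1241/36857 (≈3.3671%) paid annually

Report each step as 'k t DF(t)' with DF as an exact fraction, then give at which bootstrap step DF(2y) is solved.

step 1 [1y] bond c/1=1/50: DF=(97767/100000 − 1/50·(0))/(1+1/50) = 1917/2000 ≈ 0.958500
step 2 [2y] bond c/1=7/400: DF=(1948279/2000000 − 7/400·(0.958500))/(1+7/400) = 9409/10000 ≈ 0.940900
step 3 [3y] swap r/1=64/2007: DF=(1 − 64/2007·(0.958500+0.940900))/(1+64/2007) = 569/625 ≈ 0.910400
step 4 [4y] swap r/1=1241/36857: DF=(1 − 1241/36857·(0.958500+0.940900+0.910400))/(1+1241/36857) = 8759/10000 ≈ 0.875900

1 1 1917/2000
2 2 9409/10000
3 3 569/625
4 4 8759/10000
DF(2y) is solved at step 2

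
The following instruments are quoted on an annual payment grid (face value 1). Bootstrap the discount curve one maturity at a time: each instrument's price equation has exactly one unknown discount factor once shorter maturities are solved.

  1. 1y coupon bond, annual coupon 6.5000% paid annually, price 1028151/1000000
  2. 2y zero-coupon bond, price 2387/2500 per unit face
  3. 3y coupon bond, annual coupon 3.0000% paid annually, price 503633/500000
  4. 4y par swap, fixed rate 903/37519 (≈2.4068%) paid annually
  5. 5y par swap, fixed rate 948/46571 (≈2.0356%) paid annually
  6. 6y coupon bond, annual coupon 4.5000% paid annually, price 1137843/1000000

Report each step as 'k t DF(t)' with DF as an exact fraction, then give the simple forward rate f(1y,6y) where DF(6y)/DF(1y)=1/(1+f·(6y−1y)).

1 1 4827/5000
2 2 2387/2500
3 3 461/500
4 4 9097/10000
5 5 2263/2500
6 6 8883/10000
f(1y,6y) = ((4827/5000)/(8883/10000) − 1)/(5) = 257/14805 ≈ 1.7359%

step 1 [1y] bond c/1=13/200: DF=(1028151/1000000 − 13/200·(0))/(1+13/200) = 4827/5000 ≈ 0.965400
step 2 [2y] zero: DF = P = 2387/2500 ≈ 0.954800
step 3 [3y] bond c/1=3/100: DF=(503633/500000 − 3/100·(0.965400+0.954800))/(1+3/100) = 461/500 ≈ 0.922000
step 4 [4y] swap r/1=903/37519: DF=(1 − 903/37519·(0.965400+0.954800+0.922000))/(1+903/37519) = 9097/10000 ≈ 0.909700
step 5 [5y] swap r/1=948/46571: DF=(1 − 948/46571·(0.965400+0.954800+0.922000+0.909700))/(1+948/46571) = 2263/2500 ≈ 0.905200
step 6 [6y] bond c/1=9/200: DF=(1137843/1000000 − 9/200·(0.965400+0.954800+0.922000+0.909700+0.905200))/(1+9/200) = 8883/10000 ≈ 0.888300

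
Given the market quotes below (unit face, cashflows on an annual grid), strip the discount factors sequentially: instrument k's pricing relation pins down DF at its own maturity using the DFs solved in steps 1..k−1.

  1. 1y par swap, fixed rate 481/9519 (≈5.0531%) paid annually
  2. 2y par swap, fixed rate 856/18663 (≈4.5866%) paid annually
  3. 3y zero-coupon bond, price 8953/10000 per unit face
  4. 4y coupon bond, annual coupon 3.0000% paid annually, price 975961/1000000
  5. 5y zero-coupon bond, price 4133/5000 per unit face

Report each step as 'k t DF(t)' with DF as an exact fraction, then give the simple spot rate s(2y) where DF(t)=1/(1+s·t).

step 1 [1y] swap r/1=481/9519: DF=(1 − 481/9519·(0))/(1+481/9519) = 9519/10000 ≈ 0.951900
step 2 [2y] swap r/1=856/18663: DF=(1 − 856/18663·(0.951900))/(1+856/18663) = 1143/1250 ≈ 0.914400
step 3 [3y] zero: DF = P = 8953/10000 ≈ 0.895300
step 4 [4y] bond c/1=3/100: DF=(975961/1000000 − 3/100·(0.951900+0.914400+0.895300))/(1+3/100) = 8671/10000 ≈ 0.867100
step 5 [5y] zero: DF = P = 4133/5000 ≈ 0.826600

1 1 9519/10000
2 2 1143/1250
3 3 8953/10000
4 4 8671/10000
5 5 4133/5000
s(2y) = (1/(1143/1250) − 1)/(2) = 107/2286 ≈ 4.6807%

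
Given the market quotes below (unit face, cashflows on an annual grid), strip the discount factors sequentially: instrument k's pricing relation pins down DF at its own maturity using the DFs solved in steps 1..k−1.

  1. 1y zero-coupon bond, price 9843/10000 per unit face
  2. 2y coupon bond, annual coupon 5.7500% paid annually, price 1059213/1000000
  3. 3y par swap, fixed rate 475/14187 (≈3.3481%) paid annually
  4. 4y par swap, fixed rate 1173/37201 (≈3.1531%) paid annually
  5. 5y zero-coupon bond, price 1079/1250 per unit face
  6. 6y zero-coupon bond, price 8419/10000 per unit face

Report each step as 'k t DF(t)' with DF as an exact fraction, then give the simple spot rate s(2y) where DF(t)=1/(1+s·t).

step 1 [1y] zero: DF = P = 9843/10000 ≈ 0.984300
step 2 [2y] bond c/1=23/400: DF=(1059213/1000000 − 23/400·(0.984300))/(1+23/400) = 9481/10000 ≈ 0.948100
step 3 [3y] swap r/1=475/14187: DF=(1 − 475/14187·(0.984300+0.948100))/(1+475/14187) = 181/200 ≈ 0.905000
step 4 [4y] swap r/1=1173/37201: DF=(1 − 1173/37201·(0.984300+0.948100+0.905000))/(1+1173/37201) = 8827/10000 ≈ 0.882700
step 5 [5y] zero: DF = P = 1079/1250 ≈ 0.863200
step 6 [6y] zero: DF = P = 8419/10000 ≈ 0.841900

1 1 9843/10000
2 2 9481/10000
3 3 181/200
4 4 8827/10000
5 5 1079/1250
6 6 8419/10000
s(2y) = (1/(9481/10000) − 1)/(2) = 519/18962 ≈ 2.7371%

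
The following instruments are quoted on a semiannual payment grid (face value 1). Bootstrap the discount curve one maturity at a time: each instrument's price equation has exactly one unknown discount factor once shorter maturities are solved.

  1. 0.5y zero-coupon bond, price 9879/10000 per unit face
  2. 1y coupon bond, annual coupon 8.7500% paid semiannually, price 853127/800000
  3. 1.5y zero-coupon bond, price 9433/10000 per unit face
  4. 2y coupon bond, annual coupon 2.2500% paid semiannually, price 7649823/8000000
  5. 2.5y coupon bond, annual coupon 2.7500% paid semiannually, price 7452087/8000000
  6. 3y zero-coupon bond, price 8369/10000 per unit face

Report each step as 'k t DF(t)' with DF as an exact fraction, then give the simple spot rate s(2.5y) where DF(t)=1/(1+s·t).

1 1/2 9879/10000
2 1 9803/10000
3 3/2 9433/10000
4 2 2283/2500
5 5/2 867/1000
6 3 8369/10000
s(2.5y) = (1/(867/1000) − 1)/(5/2) = 266/4335 ≈ 6.1361%

step 1 [0.5y] zero: DF = P = 9879/10000 ≈ 0.987900
step 2 [1y] bond c/2=7/160: DF=(853127/800000 − 7/160·(0.987900))/(1+7/160) = 9803/10000 ≈ 0.980300
step 3 [1.5y] zero: DF = P = 9433/10000 ≈ 0.943300
step 4 [2y] bond c/2=9/800: DF=(7649823/8000000 − 9/800·(0.987900+0.980300+0.943300))/(1+9/800) = 2283/2500 ≈ 0.913200
step 5 [2.5y] bond c/2=11/800: DF=(7452087/8000000 − 11/800·(0.987900+0.980300+0.943300+0.913200))/(1+11/800) = 867/1000 ≈ 0.867000
step 6 [3y] zero: DF = P = 8369/10000 ≈ 0.836900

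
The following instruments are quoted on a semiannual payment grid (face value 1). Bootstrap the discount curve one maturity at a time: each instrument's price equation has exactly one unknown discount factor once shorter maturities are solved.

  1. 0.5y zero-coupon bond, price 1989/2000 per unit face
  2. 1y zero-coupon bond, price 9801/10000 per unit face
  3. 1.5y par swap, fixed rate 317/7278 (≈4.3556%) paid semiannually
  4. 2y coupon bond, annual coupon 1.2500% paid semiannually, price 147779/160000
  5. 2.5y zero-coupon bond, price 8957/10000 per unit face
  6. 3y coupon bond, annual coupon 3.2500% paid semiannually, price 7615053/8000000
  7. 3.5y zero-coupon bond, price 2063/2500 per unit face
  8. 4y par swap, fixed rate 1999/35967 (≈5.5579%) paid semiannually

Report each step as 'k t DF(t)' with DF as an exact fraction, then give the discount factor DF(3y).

step 1 [0.5y] zero: DF = P = 1989/2000 ≈ 0.994500
step 2 [1y] zero: DF = P = 9801/10000 ≈ 0.980100
step 3 [1.5y] swap r/2=317/14556: DF=(1 − 317/14556·(0.994500+0.980100))/(1+317/14556) = 4683/5000 ≈ 0.936600
step 4 [2y] bond c/2=1/160: DF=(147779/160000 − 1/160·(0.994500+0.980100+0.936600))/(1+1/160) = 4499/5000 ≈ 0.899800
step 5 [2.5y] zero: DF = P = 8957/10000 ≈ 0.895700
step 6 [3y] bond c/2=13/800: DF=(7615053/8000000 − 13/800·(0.994500+0.980100+0.936600+0.899800+0.895700))/(1+13/800) = 4307/5000 ≈ 0.861400
step 7 [3.5y] zero: DF = P = 2063/2500 ≈ 0.825200
step 8 [4y] swap r/2=1999/71934: DF=(1 − 1999/71934·(0.994500+0.980100+0.936600+0.899800+0.895700+0.861400+0.825200))/(1+1999/71934) = 8001/10000 ≈ 0.800100

1 1/2 1989/2000
2 1 9801/10000
3 3/2 4683/5000
4 2 4499/5000
5 5/2 8957/10000
6 3 4307/5000
7 7/2 2063/2500
8 4 8001/10000
DF(3y) = 4307/5000 ≈ 0.861400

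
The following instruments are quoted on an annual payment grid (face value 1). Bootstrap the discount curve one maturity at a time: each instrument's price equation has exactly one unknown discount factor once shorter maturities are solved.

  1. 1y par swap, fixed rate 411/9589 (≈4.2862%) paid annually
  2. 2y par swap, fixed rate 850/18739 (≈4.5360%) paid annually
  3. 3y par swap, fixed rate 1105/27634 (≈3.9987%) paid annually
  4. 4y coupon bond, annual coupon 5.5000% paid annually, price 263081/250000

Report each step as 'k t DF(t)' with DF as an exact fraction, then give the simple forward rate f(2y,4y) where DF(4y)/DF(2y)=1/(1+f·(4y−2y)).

1 1 9589/10000
2 2 183/200
3 3 1779/2000
4 4 4267/5000
f(2y,4y) = ((183/200)/(4267/5000) − 1)/(2) = 154/4267 ≈ 3.6091%

step 1 [1y] swap r/1=411/9589: DF=(1 − 411/9589·(0))/(1+411/9589) = 9589/10000 ≈ 0.958900
step 2 [2y] swap r/1=850/18739: DF=(1 − 850/18739·(0.958900))/(1+850/18739) = 183/200 ≈ 0.915000
step 3 [3y] swap r/1=1105/27634: DF=(1 − 1105/27634·(0.958900+0.915000))/(1+1105/27634) = 1779/2000 ≈ 0.889500
step 4 [4y] bond c/1=11/200: DF=(263081/250000 − 11/200·(0.958900+0.915000+0.889500))/(1+11/200) = 4267/5000 ≈ 0.853400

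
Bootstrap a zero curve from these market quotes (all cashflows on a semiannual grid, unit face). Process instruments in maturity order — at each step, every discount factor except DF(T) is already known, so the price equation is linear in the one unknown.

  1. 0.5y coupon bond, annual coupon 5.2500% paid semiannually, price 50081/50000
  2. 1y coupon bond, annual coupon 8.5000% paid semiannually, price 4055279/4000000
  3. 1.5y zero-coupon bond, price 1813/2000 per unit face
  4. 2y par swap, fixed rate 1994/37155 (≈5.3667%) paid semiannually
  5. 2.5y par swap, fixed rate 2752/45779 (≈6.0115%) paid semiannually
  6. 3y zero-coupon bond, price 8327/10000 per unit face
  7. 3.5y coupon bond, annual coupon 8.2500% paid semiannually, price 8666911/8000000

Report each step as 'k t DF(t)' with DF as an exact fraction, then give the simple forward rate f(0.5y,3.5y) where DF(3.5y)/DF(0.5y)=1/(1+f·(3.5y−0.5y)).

1 1/2 122/125
2 1 9327/10000
3 3/2 1813/2000
4 2 9003/10000
5 5/2 539/625
6 3 8327/10000
7 7/2 8261/10000
f(0.5y,3.5y) = ((122/125)/(8261/10000) − 1)/(3) = 1499/24783 ≈ 6.0485%

step 1 [0.5y] bond c/2=21/800: DF=(50081/50000 − 21/800·(0))/(1+21/800) = 122/125 ≈ 0.976000
step 2 [1y] bond c/2=17/400: DF=(4055279/4000000 − 17/400·(0.976000))/(1+17/400) = 9327/10000 ≈ 0.932700
step 3 [1.5y] zero: DF = P = 1813/2000 ≈ 0.906500
step 4 [2y] swap r/2=997/37155: DF=(1 − 997/37155·(0.976000+0.932700+0.906500))/(1+997/37155) = 9003/10000 ≈ 0.900300
step 5 [2.5y] swap r/2=1376/45779: DF=(1 − 1376/45779·(0.976000+0.932700+0.906500+0.900300))/(1+1376/45779) = 539/625 ≈ 0.862400
step 6 [3y] zero: DF = P = 8327/10000 ≈ 0.832700
step 7 [3.5y] bond c/2=33/800: DF=(8666911/8000000 − 33/800·(0.976000+0.932700+0.906500+0.900300+0.862400+0.832700))/(1+33/800) = 8261/10000 ≈ 0.826100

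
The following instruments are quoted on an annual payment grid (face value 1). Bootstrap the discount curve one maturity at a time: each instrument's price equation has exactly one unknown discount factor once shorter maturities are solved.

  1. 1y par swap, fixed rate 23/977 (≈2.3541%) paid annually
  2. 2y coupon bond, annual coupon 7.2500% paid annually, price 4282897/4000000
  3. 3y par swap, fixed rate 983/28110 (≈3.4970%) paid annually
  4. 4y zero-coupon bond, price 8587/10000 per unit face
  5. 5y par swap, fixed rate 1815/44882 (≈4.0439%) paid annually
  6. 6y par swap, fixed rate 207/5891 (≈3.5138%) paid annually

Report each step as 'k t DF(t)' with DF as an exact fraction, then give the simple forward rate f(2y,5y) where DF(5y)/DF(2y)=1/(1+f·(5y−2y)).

1 1 977/1000
2 2 9323/10000
3 3 9017/10000
4 4 8587/10000
5 5 1637/2000
6 6 8137/10000
f(2y,5y) = ((9323/10000)/(1637/2000) − 1)/(3) = 1138/24555 ≈ 4.6345%

step 1 [1y] swap r/1=23/977: DF=(1 − 23/977·(0))/(1+23/977) = 977/1000 ≈ 0.977000
step 2 [2y] bond c/1=29/400: DF=(4282897/4000000 − 29/400·(0.977000))/(1+29/400) = 9323/10000 ≈ 0.932300
step 3 [3y] swap r/1=983/28110: DF=(1 − 983/28110·(0.977000+0.932300))/(1+983/28110) = 9017/10000 ≈ 0.901700
step 4 [4y] zero: DF = P = 8587/10000 ≈ 0.858700
step 5 [5y] swap r/1=1815/44882: DF=(1 − 1815/44882·(0.977000+0.932300+0.901700+0.858700))/(1+1815/44882) = 1637/2000 ≈ 0.818500
step 6 [6y] swap r/1=207/5891: DF=(1 − 207/5891·(0.977000+0.932300+0.901700+0.858700+0.818500))/(1+207/5891) = 8137/10000 ≈ 0.813700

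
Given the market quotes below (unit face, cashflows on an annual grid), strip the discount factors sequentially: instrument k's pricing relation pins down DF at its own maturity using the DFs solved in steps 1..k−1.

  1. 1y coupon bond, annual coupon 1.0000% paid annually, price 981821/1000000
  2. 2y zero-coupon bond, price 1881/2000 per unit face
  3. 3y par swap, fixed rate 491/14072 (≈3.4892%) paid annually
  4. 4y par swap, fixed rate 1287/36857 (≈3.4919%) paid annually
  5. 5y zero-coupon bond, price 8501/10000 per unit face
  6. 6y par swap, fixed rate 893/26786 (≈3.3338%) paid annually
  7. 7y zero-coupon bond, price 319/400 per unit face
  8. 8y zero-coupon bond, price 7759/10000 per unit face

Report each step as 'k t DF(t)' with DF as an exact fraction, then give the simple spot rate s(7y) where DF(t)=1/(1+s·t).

step 1 [1y] bond c/1=1/100: DF=(981821/1000000 − 1/100·(0))/(1+1/100) = 9721/10000 ≈ 0.972100
step 2 [2y] zero: DF = P = 1881/2000 ≈ 0.940500
step 3 [3y] swap r/1=491/14072: DF=(1 − 491/14072·(0.972100+0.940500))/(1+491/14072) = 4509/5000 ≈ 0.901800
step 4 [4y] swap r/1=1287/36857: DF=(1 − 1287/36857·(0.972100+0.940500+0.901800))/(1+1287/36857) = 8713/10000 ≈ 0.871300
step 5 [5y] zero: DF = P = 8501/10000 ≈ 0.850100
step 6 [6y] swap r/1=893/26786: DF=(1 − 893/26786·(0.972100+0.940500+0.901800+0.871300+0.850100))/(1+893/26786) = 4107/5000 ≈ 0.821400
step 7 [7y] zero: DF = P = 319/400 ≈ 0.797500
step 8 [8y] zero: DF = P = 7759/10000 ≈ 0.775900

1 1 9721/10000
2 2 1881/2000
3 3 4509/5000
4 4 8713/10000
5 5 8501/10000
6 6 4107/5000
7 7 319/400
8 8 7759/10000
s(7y) = (1/(319/400) − 1)/(7) = 81/2233 ≈ 3.6274%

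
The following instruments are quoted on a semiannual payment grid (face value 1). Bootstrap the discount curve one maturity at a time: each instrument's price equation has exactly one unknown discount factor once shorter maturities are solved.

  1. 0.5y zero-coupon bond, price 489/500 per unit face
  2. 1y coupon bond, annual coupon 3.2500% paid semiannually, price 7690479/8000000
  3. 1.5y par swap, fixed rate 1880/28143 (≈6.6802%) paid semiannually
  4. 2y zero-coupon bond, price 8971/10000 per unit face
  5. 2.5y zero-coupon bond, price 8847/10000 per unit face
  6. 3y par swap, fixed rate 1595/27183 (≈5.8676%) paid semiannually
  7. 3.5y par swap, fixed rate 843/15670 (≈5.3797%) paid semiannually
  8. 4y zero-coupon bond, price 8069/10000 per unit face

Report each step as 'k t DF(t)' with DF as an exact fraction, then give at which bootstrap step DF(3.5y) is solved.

1 1/2 489/500
2 1 9303/10000
3 3/2 453/500
4 2 8971/10000
5 5/2 8847/10000
6 3 1681/2000
7 7/2 4157/5000
8 4 8069/10000
DF(3.5y) is solved at step 7

step 1 [0.5y] zero: DF = P = 489/500 ≈ 0.978000
step 2 [1y] bond c/2=13/800: DF=(7690479/8000000 − 13/800·(0.978000))/(1+13/800) = 9303/10000 ≈ 0.930300
step 3 [1.5y] swap r/2=940/28143: DF=(1 − 940/28143·(0.978000+0.930300))/(1+940/28143) = 453/500 ≈ 0.906000
step 4 [2y] zero: DF = P = 8971/10000 ≈ 0.897100
step 5 [2.5y] zero: DF = P = 8847/10000 ≈ 0.884700
step 6 [3y] swap r/2=1595/54366: DF=(1 − 1595/54366·(0.978000+0.930300+0.906000+0.897100+0.884700))/(1+1595/54366) = 1681/2000 ≈ 0.840500
step 7 [3.5y] swap r/2=843/31340: DF=(1 − 843/31340·(0.978000+0.930300+0.906000+0.897100+0.884700+0.840500))/(1+843/31340) = 4157/5000 ≈ 0.831400
step 8 [4y] zero: DF = P = 8069/10000 ≈ 0.806900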